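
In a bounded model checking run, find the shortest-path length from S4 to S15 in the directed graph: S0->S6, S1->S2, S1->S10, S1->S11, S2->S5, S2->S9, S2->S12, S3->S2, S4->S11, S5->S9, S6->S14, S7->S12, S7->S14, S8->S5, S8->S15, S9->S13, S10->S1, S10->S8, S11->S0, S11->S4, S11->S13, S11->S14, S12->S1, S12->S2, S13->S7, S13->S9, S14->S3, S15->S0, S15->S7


BFS layer-by-layer from S4:
  dist 0: {S4}
  dist 1: {S11}
  dist 2: {S0, S13, S14}
  dist 3: {S3, S6, S7, S9}
  dist 4: {S2, S12}
  dist 5: {S1, S5}
  dist 6: {S10}
  dist 7: {S8}
  dist 8: {S15}
  -> S15 reached at distance 8
Shortest path length = 8

8


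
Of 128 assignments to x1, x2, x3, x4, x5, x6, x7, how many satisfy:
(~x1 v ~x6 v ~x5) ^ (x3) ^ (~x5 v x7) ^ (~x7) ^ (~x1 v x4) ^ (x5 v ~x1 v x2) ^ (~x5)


CNF with 7 clauses over 7 vars (128 assignments).
An assignment satisfies CNF iff every clause has >=1 true literal.
Check each row (bits = x1,x2,x3,x4,x5,x6,x7; clause T/F shown):
  row 0 [0000000]: clauses=TFTTTTT -> 0
  row 1 [0000001]: clauses=TFTFTTT -> 0
  row 2 [0000010]: clauses=TFTTTTT -> 0
  row 3 [0000011]: clauses=TFTFTTT -> 0
  row 4 [0000100]: clauses=TFFTTTF -> 0
  (every remaining row is evaluated the same way; all 128 results are listed next)
Full result column, 8 rows per line (x1,x2,x3,x4 fixed per line; x5,x6,x7 runs 000..111 left to right):
  rows 0-7 [x1,x2,x3,x4=0000]: 00000000  (ones: 0)
  rows 8-15 [x1,x2,x3,x4=0001]: 00000000  (ones: 0)
  rows 16-23 [x1,x2,x3,x4=0010]: 10100000  (ones: 2)
  rows 24-31 [x1,x2,x3,x4=0011]: 10100000  (ones: 2)
  rows 32-39 [x1,x2,x3,x4=0100]: 00000000  (ones: 0)
  rows 40-47 [x1,x2,x3,x4=0101]: 00000000  (ones: 0)
  rows 48-55 [x1,x2,x3,x4=0110]: 10100000  (ones: 2)
  rows 56-63 [x1,x2,x3,x4=0111]: 10100000  (ones: 2)
  rows 64-71 [x1,x2,x3,x4=1000]: 00000000  (ones: 0)
  rows 72-79 [x1,x2,x3,x4=1001]: 00000000  (ones: 0)
  rows 80-87 [x1,x2,x3,x4=1010]: 00000000  (ones: 0)
  rows 88-95 [x1,x2,x3,x4=1011]: 00000000  (ones: 0)
  rows 96-103 [x1,x2,x3,x4=1100]: 00000000  (ones: 0)
  rows 104-111 [x1,x2,x3,x4=1101]: 00000000  (ones: 0)
  rows 112-119 [x1,x2,x3,x4=1110]: 00000000  (ones: 0)
  rows 120-127 [x1,x2,x3,x4=1111]: 10100000  (ones: 2)
Satisfying assignments = 0+0+2+2+0+0+2+2+0+0+0+0+0+0+0+2 = 10

10


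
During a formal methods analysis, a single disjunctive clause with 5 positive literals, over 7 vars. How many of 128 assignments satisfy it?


Step 1: Total=2^7=128
Step 2: Unsat when all 5 false: 2^2=4
Step 3: Sat=128-4=124

124


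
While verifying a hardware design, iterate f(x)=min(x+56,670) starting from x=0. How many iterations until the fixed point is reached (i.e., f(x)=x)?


Step 1: x=0, cap=670, increment=56
Step 2: x grows by 56 each step until capped at 670; fixed point is x=670
Step 3: iterations = ceil(670/56) = 12

12


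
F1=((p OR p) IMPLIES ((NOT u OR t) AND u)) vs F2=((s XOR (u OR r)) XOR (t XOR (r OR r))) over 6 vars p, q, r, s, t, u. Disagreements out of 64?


F1 = ((p OR p) IMPLIES ((NOT u OR t) AND u))
F2 = ((s XOR (u OR r)) XOR (t XOR (r OR r)))
Evaluate both on each of 64 rows (bits = p,q,r,s,t,u):
  row 0 [000000]: F1=1 F2=0 (differ) -> 1
  row 1 [000001]: F1=1 F2=1 -> 0
  row 2 [000010]: F1=1 F2=1 -> 0
  row 3 [000011]: F1=1 F2=0 (differ) -> 1
  row 4 [000100]: F1=1 F2=1 -> 0
  (every remaining row is evaluated the same way; all 64 results are listed next)
Full result column, 8 rows per line (p,q,r fixed per line; s,t,u runs 000..111 left to right):
  rows 0-7 [p,q,r=000]: 10010110  (ones: 4)
  rows 8-15 [p,q,r=001]: 11000011  (ones: 4)
  rows 16-23 [p,q,r=010]: 10010110  (ones: 4)
  rows 24-31 [p,q,r=011]: 11000011  (ones: 4)
  rows 32-39 [p,q,r=100]: 01111000  (ones: 4)
  rows 40-47 [p,q,r=101]: 00101101  (ones: 4)
  rows 48-55 [p,q,r=110]: 01111000  (ones: 4)
  rows 56-63 [p,q,r=111]: 00101101  (ones: 4)
Disagreements = 4+4+4+4+4+4+4+4 = 32

32


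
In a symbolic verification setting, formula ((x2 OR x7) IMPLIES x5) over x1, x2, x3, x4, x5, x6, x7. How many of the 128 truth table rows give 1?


Formula: ((x2 OR x7) IMPLIES x5) over 7 vars (128 rows)
Evaluate each row (x1, x2, x3, x4, x5, x6, x7 as bits, MSB first):
  row 0 [0000000]: ((0 OR 0) IMPLIES 0) -> 1
  row 1 [0000001]: ((0 OR 1) IMPLIES 0) -> 0
  row 2 [0000010]: ((0 OR 0) IMPLIES 0) -> 1
  row 3 [0000011]: ((0 OR 1) IMPLIES 0) -> 0
  row 4 [0000100]: ((0 OR 0) IMPLIES 1) -> 1
  (every remaining row is evaluated the same way; all 128 results are listed next)
Full result column, 8 rows per line (x1,x2,x3,x4 fixed per line; x5,x6,x7 runs 000..111 left to right):
  rows 0-7 [x1,x2,x3,x4=0000]: 10101111  (ones: 6)
  rows 8-15 [x1,x2,x3,x4=0001]: 10101111  (ones: 6)
  rows 16-23 [x1,x2,x3,x4=0010]: 10101111  (ones: 6)
  rows 24-31 [x1,x2,x3,x4=0011]: 10101111  (ones: 6)
  rows 32-39 [x1,x2,x3,x4=0100]: 00001111  (ones: 4)
  rows 40-47 [x1,x2,x3,x4=0101]: 00001111  (ones: 4)
  rows 48-55 [x1,x2,x3,x4=0110]: 00001111  (ones: 4)
  rows 56-63 [x1,x2,x3,x4=0111]: 00001111  (ones: 4)
  rows 64-71 [x1,x2,x3,x4=1000]: 10101111  (ones: 6)
  rows 72-79 [x1,x2,x3,x4=1001]: 10101111  (ones: 6)
  rows 80-87 [x1,x2,x3,x4=1010]: 10101111  (ones: 6)
  rows 88-95 [x1,x2,x3,x4=1011]: 10101111  (ones: 6)
  rows 96-103 [x1,x2,x3,x4=1100]: 00001111  (ones: 4)
  rows 104-111 [x1,x2,x3,x4=1101]: 00001111  (ones: 4)
  rows 112-119 [x1,x2,x3,x4=1110]: 00001111  (ones: 4)
  rows 120-127 [x1,x2,x3,x4=1111]: 00001111  (ones: 4)
Count of 1-rows = 6+6+6+6+4+4+4+4+6+6+6+6+4+4+4+4 = 80

80


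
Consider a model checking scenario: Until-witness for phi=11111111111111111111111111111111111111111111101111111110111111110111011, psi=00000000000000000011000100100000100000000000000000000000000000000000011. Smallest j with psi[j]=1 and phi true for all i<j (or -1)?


(phi U psi) at 0: need smallest j with psi[j]=1 and phi[i]=1 for all i in [0,j).
Scan from step 0:
  step 0: phi=1, psi=0 -> continue
  step 1: phi=1, psi=0 -> continue
  step 2: phi=1, psi=0 -> continue
  step 3: phi=1, psi=0 -> continue
  step 18: psi=1 and phi held for [0,18) -> witness found
Witness step = 18

18


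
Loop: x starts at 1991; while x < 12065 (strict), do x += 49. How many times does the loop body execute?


Step 1: x goes from 1991 toward 12065 by 49; the body runs while x<12065, so iterations = ceil((bound-start)/step)
Step 2: Distance=10074
Step 3: ceil(10074/49)=206

206


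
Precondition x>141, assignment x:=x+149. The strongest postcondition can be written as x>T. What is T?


Formula: sp(P, x:=E) = exists old_x. (x = E[old_x/x]) AND P[old_x/x] (old_x is the value of x before the assignment; eliminate old_x by solving x = E[old_x/x] for old_x)
Step 1: Precondition P: x>141, i.e. old_x > 141
Step 2: Assignment gives x = old_x + 149, so old_x = x - 149
Step 3: Substitute into P: x - 149 > 141
Step 4: Simplify: x > 141+149 = 290

290


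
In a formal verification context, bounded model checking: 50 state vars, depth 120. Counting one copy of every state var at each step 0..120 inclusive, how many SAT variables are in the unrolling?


BMC unrolls to depth k, creating one copy of each state var for steps 0..k.
Step count = 120 + 1 = 121 (steps 0 through 120)
Vars per step = 50
Total = 50 * 121 = 6050

6050


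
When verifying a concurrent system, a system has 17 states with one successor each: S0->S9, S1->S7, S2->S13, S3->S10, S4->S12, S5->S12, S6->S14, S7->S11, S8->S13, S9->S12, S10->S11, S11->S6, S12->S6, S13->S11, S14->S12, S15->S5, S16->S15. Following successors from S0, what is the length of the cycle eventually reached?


Trace from S0 until a state repeats:
  S0 -> S9 -> S12 -> S6 -> S14 -> S12
S12 first seen at step 2, revisited at step 5.
Cycle length = 5 - 2 = 3

3


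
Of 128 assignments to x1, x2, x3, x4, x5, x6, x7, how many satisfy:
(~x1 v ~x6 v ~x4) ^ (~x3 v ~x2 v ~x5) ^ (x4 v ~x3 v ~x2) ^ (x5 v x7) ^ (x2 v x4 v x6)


CNF with 5 clauses over 7 vars (128 assignments).
An assignment satisfies CNF iff every clause has >=1 true literal.
Check each row (bits = x1,x2,x3,x4,x5,x6,x7; clause T/F shown):
  row 0 [0000000]: clauses=TTTFF -> 0
  row 1 [0000001]: clauses=TTTTF -> 0
  row 2 [0000010]: clauses=TTTFT -> 0
  row 3 [0000011]: clauses=TTTTT -> 1
  row 4 [0000100]: clauses=TTTTF -> 0
  (every remaining row is evaluated the same way; all 128 results are listed next)
Full result column, 8 rows per line (x1,x2,x3,x4 fixed per line; x5,x6,x7 runs 000..111 left to right):
  rows 0-7 [x1,x2,x3,x4=0000]: 00010011  (ones: 3)
  rows 8-15 [x1,x2,x3,x4=0001]: 01011111  (ones: 6)
  rows 16-23 [x1,x2,x3,x4=0010]: 00010011  (ones: 3)
  rows 24-31 [x1,x2,x3,x4=0011]: 01011111  (ones: 6)
  rows 32-39 [x1,x2,x3,x4=0100]: 01011111  (ones: 6)
  rows 40-47 [x1,x2,x3,x4=0101]: 01011111  (ones: 6)
  rows 48-55 [x1,x2,x3,x4=0110]: 00000000  (ones: 0)
  rows 56-63 [x1,x2,x3,x4=0111]: 01010000  (ones: 2)
  rows 64-71 [x1,x2,x3,x4=1000]: 00010011  (ones: 3)
  rows 72-79 [x1,x2,x3,x4=1001]: 01001100  (ones: 3)
  rows 80-87 [x1,x2,x3,x4=1010]: 00010011  (ones: 3)
  rows 88-95 [x1,x2,x3,x4=1011]: 01001100  (ones: 3)
  rows 96-103 [x1,x2,x3,x4=1100]: 01011111  (ones: 6)
  rows 104-111 [x1,x2,x3,x4=1101]: 01001100  (ones: 3)
  rows 112-119 [x1,x2,x3,x4=1110]: 00000000  (ones: 0)
  rows 120-127 [x1,x2,x3,x4=1111]: 01000000  (ones: 1)
Satisfying assignments = 3+6+3+6+6+6+0+2+3+3+3+3+6+3+0+1 = 54

54


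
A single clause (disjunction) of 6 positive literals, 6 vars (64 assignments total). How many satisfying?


Step 1: Total=2^6=64
Step 2: Unsat when all 6 false: 2^0=1
Step 3: Sat=64-1=63

63


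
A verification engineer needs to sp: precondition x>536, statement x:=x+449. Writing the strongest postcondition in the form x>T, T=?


Formula: sp(P, x:=E) = exists old_x. (x = E[old_x/x]) AND P[old_x/x] (old_x is the value of x before the assignment; eliminate old_x by solving x = E[old_x/x] for old_x)
Step 1: Precondition P: x>536, i.e. old_x > 536
Step 2: Assignment gives x = old_x + 449, so old_x = x - 449
Step 3: Substitute into P: x - 449 > 536
Step 4: Simplify: x > 536+449 = 985

985


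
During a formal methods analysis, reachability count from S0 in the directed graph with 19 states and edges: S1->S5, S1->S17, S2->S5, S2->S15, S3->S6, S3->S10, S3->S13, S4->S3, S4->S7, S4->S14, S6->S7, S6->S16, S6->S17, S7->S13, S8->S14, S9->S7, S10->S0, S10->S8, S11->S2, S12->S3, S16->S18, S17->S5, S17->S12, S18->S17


BFS from S0:
  layer 0: {S0}
Reachable set: {S0}
Count = 1

1


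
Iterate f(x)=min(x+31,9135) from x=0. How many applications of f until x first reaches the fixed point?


Step 1: x=0, cap=9135, increment=31
Step 2: x grows by 31 each step until capped at 9135; fixed point is x=9135
Step 3: iterations = ceil(9135/31) = 295

295


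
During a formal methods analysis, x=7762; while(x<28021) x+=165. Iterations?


Step 1: x goes from 7762 toward 28021 by 165; the body runs while x<28021, so iterations = ceil((bound-start)/step)
Step 2: Distance=20259
Step 3: ceil(20259/165)=123

123


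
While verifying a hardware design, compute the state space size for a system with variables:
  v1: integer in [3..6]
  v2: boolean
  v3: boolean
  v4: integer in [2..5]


State space = product of domain sizes of all variables.
Domain sizes:
  v1 (integer in [3..6]): 4
  v2 (boolean): 2
  v3 (boolean): 2
  v4 (integer in [2..5]): 4
Product = 4 * 2 * 2 * 4 = 64

64


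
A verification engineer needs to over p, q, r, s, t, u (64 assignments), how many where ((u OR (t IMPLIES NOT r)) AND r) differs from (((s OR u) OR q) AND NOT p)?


F1 = ((u OR (t IMPLIES NOT r)) AND r)
F2 = (((s OR u) OR q) AND NOT p)
Evaluate both on each of 64 rows (bits = p,q,r,s,t,u):
  row 0 [000000]: F1=0 F2=0 -> 0
  row 1 [000001]: F1=0 F2=1 (differ) -> 1
  row 2 [000010]: F1=0 F2=0 -> 0
  row 3 [000011]: F1=0 F2=1 (differ) -> 1
  row 4 [000100]: F1=0 F2=1 (differ) -> 1
  (every remaining row is evaluated the same way; all 64 results are listed next)
Full result column, 8 rows per line (p,q,r fixed per line; s,t,u runs 000..111 left to right):
  rows 0-7 [p,q,r=000]: 01011111  (ones: 6)
  rows 8-15 [p,q,r=001]: 10000010  (ones: 2)
  rows 16-23 [p,q,r=010]: 11111111  (ones: 8)
  rows 24-31 [p,q,r=011]: 00100010  (ones: 2)
  rows 32-39 [p,q,r=100]: 00000000  (ones: 0)
  rows 40-47 [p,q,r=101]: 11011101  (ones: 6)
  rows 48-55 [p,q,r=110]: 00000000  (ones: 0)
  rows 56-63 [p,q,r=111]: 11011101  (ones: 6)
Disagreements = 6+2+8+2+0+6+0+6 = 30

30


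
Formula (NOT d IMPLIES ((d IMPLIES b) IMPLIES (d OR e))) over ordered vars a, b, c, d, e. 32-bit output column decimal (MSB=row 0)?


Formula: (NOT d IMPLIES ((d IMPLIES b) IMPLIES (d OR e))) over a, b, c, d, e (32 rows)
Evaluate each row (bits = a,b,c,d,e, MSB first):
  row 0 [00000]: (NOT 0 IMPLIES ((0 IMPLIES 0) IMPLIES (0 OR 0))) -> 0
  row 1 [00001]: (NOT 0 IMPLIES ((0 IMPLIES 0) IMPLIES (0 OR 1))) -> 1
  row 2 [00010]: (NOT 1 IMPLIES ((1 IMPLIES 0) IMPLIES (1 OR 0))) -> 1
  row 3 [00011]: (NOT 1 IMPLIES ((1 IMPLIES 0) IMPLIES (1 OR 1))) -> 1
  row 4 [00100]: (NOT 0 IMPLIES ((0 IMPLIES 0) IMPLIES (0 OR 0))) -> 0
  row 5 [00101]: (NOT 0 IMPLIES ((0 IMPLIES 0) IMPLIES (0 OR 1))) -> 1
  row 6 [00110]: (NOT 1 IMPLIES ((1 IMPLIES 0) IMPLIES (1 OR 0))) -> 1
  row 7 [00111]: (NOT 1 IMPLIES ((1 IMPLIES 0) IMPLIES (1 OR 1))) -> 1
  row 8 [01000]: (NOT 0 IMPLIES ((0 IMPLIES 1) IMPLIES (0 OR 0))) -> 0
  row 9 [01001]: (NOT 0 IMPLIES ((0 IMPLIES 1) IMPLIES (0 OR 1))) -> 1
  row 10 [01010]: (NOT 1 IMPLIES ((1 IMPLIES 1) IMPLIES (1 OR 0))) -> 1
  row 11 [01011]: (NOT 1 IMPLIES ((1 IMPLIES 1) IMPLIES (1 OR 1))) -> 1
  row 12 [01100]: (NOT 0 IMPLIES ((0 IMPLIES 1) IMPLIES (0 OR 0))) -> 0
  row 13 [01101]: (NOT 0 IMPLIES ((0 IMPLIES 1) IMPLIES (0 OR 1))) -> 1
  row 14 [01110]: (NOT 1 IMPLIES ((1 IMPLIES 1) IMPLIES (1 OR 0))) -> 1
  row 15 [01111]: (NOT 1 IMPLIES ((1 IMPLIES 1) IMPLIES (1 OR 1))) -> 1
  row 16 [10000]: (NOT 0 IMPLIES ((0 IMPLIES 0) IMPLIES (0 OR 0))) -> 0
  row 17 [10001]: (NOT 0 IMPLIES ((0 IMPLIES 0) IMPLIES (0 OR 1))) -> 1
  row 18 [10010]: (NOT 1 IMPLIES ((1 IMPLIES 0) IMPLIES (1 OR 0))) -> 1
  row 19 [10011]: (NOT 1 IMPLIES ((1 IMPLIES 0) IMPLIES (1 OR 1))) -> 1
  row 20 [10100]: (NOT 0 IMPLIES ((0 IMPLIES 0) IMPLIES (0 OR 0))) -> 0
  row 21 [10101]: (NOT 0 IMPLIES ((0 IMPLIES 0) IMPLIES (0 OR 1))) -> 1
  row 22 [10110]: (NOT 1 IMPLIES ((1 IMPLIES 0) IMPLIES (1 OR 0))) -> 1
  row 23 [10111]: (NOT 1 IMPLIES ((1 IMPLIES 0) IMPLIES (1 OR 1))) -> 1
  row 24 [11000]: (NOT 0 IMPLIES ((0 IMPLIES 1) IMPLIES (0 OR 0))) -> 0
  row 25 [11001]: (NOT 0 IMPLIES ((0 IMPLIES 1) IMPLIES (0 OR 1))) -> 1
  row 26 [11010]: (NOT 1 IMPLIES ((1 IMPLIES 1) IMPLIES (1 OR 0))) -> 1
  row 27 [11011]: (NOT 1 IMPLIES ((1 IMPLIES 1) IMPLIES (1 OR 1))) -> 1
  row 28 [11100]: (NOT 0 IMPLIES ((0 IMPLIES 1) IMPLIES (0 OR 0))) -> 0
  row 29 [11101]: (NOT 0 IMPLIES ((0 IMPLIES 1) IMPLIES (0 OR 1))) -> 1
  row 30 [11110]: (NOT 1 IMPLIES ((1 IMPLIES 1) IMPLIES (1 OR 0))) -> 1
  row 31 [11111]: (NOT 1 IMPLIES ((1 IMPLIES 1) IMPLIES (1 OR 1))) -> 1
Full result column, 4 rows per line (a,b,c fixed per line; d,e runs 00..11 left to right):
  rows 0-3 [a,b,c=000]: 0111  = hex 7
  rows 4-7 [a,b,c=001]: 0111  = hex 7
  rows 8-11 [a,b,c=010]: 0111  = hex 7
  rows 12-15 [a,b,c=011]: 0111  = hex 7
  rows 16-19 [a,b,c=100]: 0111  = hex 7
  rows 20-23 [a,b,c=101]: 0111  = hex 7
  rows 24-27 [a,b,c=110]: 0111  = hex 7
  rows 28-31 [a,b,c=111]: 0111  = hex 7
Output column (row 0 .. row 31) = 01110111011101110111011101110111
Output column grouped in 4s = 0111 0111 0111 0111 0111 0111 0111 0111 = 0x77777777
Convert to decimal digit by digit (value = value*16 + digit):
  7 -> 7
  7*16 + 7 = 119
  119*16 + 7 = 1911
  1911*16 + 7 = 30583
  30583*16 + 7 = 489335
  489335*16 + 7 = 7829367
  7829367*16 + 7 = 125269879
  125269879*16 + 7 = 2004318071
Decimal = 2004318071

2004318071


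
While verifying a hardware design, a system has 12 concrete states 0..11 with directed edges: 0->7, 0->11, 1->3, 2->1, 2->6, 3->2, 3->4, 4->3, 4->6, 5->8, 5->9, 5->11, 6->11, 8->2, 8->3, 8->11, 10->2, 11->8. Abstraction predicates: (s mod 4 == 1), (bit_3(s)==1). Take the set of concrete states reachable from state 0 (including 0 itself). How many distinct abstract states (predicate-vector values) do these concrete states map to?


BFS from 0:
Concrete reachable: {0, 1, 2, 3, 4, 6, 7, 8, 11}
Abstract via predicates (s mod 4 == 1), (bit_3(s)==1):
  (0,0) <- {0, 2, 3, 4, 6, 7}
  (0,1) <- {8, 11}
  (1,0) <- {1}
Distinct abstract states = 3

3


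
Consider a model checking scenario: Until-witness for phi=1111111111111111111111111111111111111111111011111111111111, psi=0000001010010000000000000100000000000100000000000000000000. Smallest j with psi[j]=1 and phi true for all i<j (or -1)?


(phi U psi) at 0: need smallest j with psi[j]=1 and phi[i]=1 for all i in [0,j).
Scan from step 0:
  step 0: phi=1, psi=0 -> continue
  step 1: phi=1, psi=0 -> continue
  step 2: phi=1, psi=0 -> continue
  step 3: phi=1, psi=0 -> continue
  step 6: psi=1 and phi held for [0,6) -> witness found
Witness step = 6

6


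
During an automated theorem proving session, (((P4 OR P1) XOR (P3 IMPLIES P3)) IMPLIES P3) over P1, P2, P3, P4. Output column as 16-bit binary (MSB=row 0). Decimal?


Formula: (((P4 OR P1) XOR (P3 IMPLIES P3)) IMPLIES P3) over P1, P2, P3, P4 (16 rows)
Evaluate each row (bits = P1,P2,P3,P4, MSB first):
  row 0 [0000]: (((0 OR 0) XOR (0 IMPLIES 0)) IMPLIES 0) -> 0
  row 1 [0001]: (((1 OR 0) XOR (0 IMPLIES 0)) IMPLIES 0) -> 1
  row 2 [0010]: (((0 OR 0) XOR (1 IMPLIES 1)) IMPLIES 1) -> 1
  row 3 [0011]: (((1 OR 0) XOR (1 IMPLIES 1)) IMPLIES 1) -> 1
  row 4 [0100]: (((0 OR 0) XOR (0 IMPLIES 0)) IMPLIES 0) -> 0
  row 5 [0101]: (((1 OR 0) XOR (0 IMPLIES 0)) IMPLIES 0) -> 1
  row 6 [0110]: (((0 OR 0) XOR (1 IMPLIES 1)) IMPLIES 1) -> 1
  row 7 [0111]: (((1 OR 0) XOR (1 IMPLIES 1)) IMPLIES 1) -> 1
  row 8 [1000]: (((0 OR 1) XOR (0 IMPLIES 0)) IMPLIES 0) -> 1
  row 9 [1001]: (((1 OR 1) XOR (0 IMPLIES 0)) IMPLIES 0) -> 1
  row 10 [1010]: (((0 OR 1) XOR (1 IMPLIES 1)) IMPLIES 1) -> 1
  row 11 [1011]: (((1 OR 1) XOR (1 IMPLIES 1)) IMPLIES 1) -> 1
  row 12 [1100]: (((0 OR 1) XOR (0 IMPLIES 0)) IMPLIES 0) -> 1
  row 13 [1101]: (((1 OR 1) XOR (0 IMPLIES 0)) IMPLIES 0) -> 1
  row 14 [1110]: (((0 OR 1) XOR (1 IMPLIES 1)) IMPLIES 1) -> 1
  row 15 [1111]: (((1 OR 1) XOR (1 IMPLIES 1)) IMPLIES 1) -> 1
Full result column, 4 rows per line (P1,P2 fixed per line; P3,P4 runs 00..11 left to right):
  rows 0-3 [P1,P2=00]: 0111  = hex 7
  rows 4-7 [P1,P2=01]: 0111  = hex 7
  rows 8-11 [P1,P2=10]: 1111  = hex F
  rows 12-15 [P1,P2=11]: 1111  = hex F
Output column (row 0 .. row 15) = 0111011111111111
Output column grouped in 4s = 0111 0111 1111 1111 = 0x77FF
Convert to decimal digit by digit (value = value*16 + digit):
  7 -> 7
  7*16 + 7 = 119
  119*16 + 15 (F) = 1919
  1919*16 + 15 (F) = 30719
Decimal = 30719

30719


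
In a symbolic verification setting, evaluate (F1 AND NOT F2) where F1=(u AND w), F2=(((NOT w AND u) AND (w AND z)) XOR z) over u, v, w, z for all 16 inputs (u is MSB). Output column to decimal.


F1 = (u AND w)
F2 = (((NOT w AND u) AND (w AND z)) XOR z)
Counterexample to F1=>F2 is where F1=1 and F2=0.
Evaluate each row (bits = u,v,w,z, MSB first):
  row 0 [0000]: F1=0 F2=0 -> F1&~F2 -> 0
  row 1 [0001]: F1=0 F2=1 -> F1&~F2 -> 0
  row 2 [0010]: F1=0 F2=0 -> F1&~F2 -> 0
  row 3 [0011]: F1=0 F2=1 -> F1&~F2 -> 0
  row 4 [0100]: F1=0 F2=0 -> F1&~F2 -> 0
  row 5 [0101]: F1=0 F2=1 -> F1&~F2 -> 0
  row 6 [0110]: F1=0 F2=0 -> F1&~F2 -> 0
  row 7 [0111]: F1=0 F2=1 -> F1&~F2 -> 0
  row 8 [1000]: F1=0 F2=0 -> F1&~F2 -> 0
  row 9 [1001]: F1=0 F2=1 -> F1&~F2 -> 0
  row 10 [1010]: F1=1 F2=0 -> F1&~F2 -> 1
  row 11 [1011]: F1=1 F2=1 -> F1&~F2 -> 0
  row 12 [1100]: F1=0 F2=0 -> F1&~F2 -> 0
  row 13 [1101]: F1=0 F2=1 -> F1&~F2 -> 0
  row 14 [1110]: F1=1 F2=0 -> F1&~F2 -> 1
  row 15 [1111]: F1=1 F2=1 -> F1&~F2 -> 0
Full result column, 4 rows per line (u,v fixed per line; w,z runs 00..11 left to right):
  rows 0-3 [u,v=00]: 0000  = hex 0
  rows 4-7 [u,v=01]: 0000  = hex 0
  rows 8-11 [u,v=10]: 0010  = hex 2
  rows 12-15 [u,v=11]: 0010  = hex 2
Counterexample vector (row 0 .. row 15) = 0000000000100010
Output column grouped in 4s = 0000 0000 0010 0010 = 0x0022
Convert to decimal digit by digit (value = value*16 + digit):
  0 -> 0
  0*16 + 0 = 0
  0*16 + 2 = 2
  2*16 + 2 = 34
Decimal = 34

34


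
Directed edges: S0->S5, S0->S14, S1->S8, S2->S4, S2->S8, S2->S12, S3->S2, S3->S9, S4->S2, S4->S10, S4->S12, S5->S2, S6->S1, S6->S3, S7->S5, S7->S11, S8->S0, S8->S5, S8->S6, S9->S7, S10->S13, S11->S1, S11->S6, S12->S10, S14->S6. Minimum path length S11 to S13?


BFS layer-by-layer from S11:
  dist 0: {S11}
  dist 1: {S1, S6}
  dist 2: {S3, S8}
  dist 3: {S0, S2, S5, S9}
  dist 4: {S4, S7, S12, S14}
  dist 5: {S10}
  dist 6: {S13}
  -> S13 reached at distance 6
Shortest path length = 6

6


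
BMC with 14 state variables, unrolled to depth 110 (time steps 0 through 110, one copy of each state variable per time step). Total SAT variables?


BMC unrolls to depth k, creating one copy of each state var for steps 0..k.
Step count = 110 + 1 = 111 (steps 0 through 110)
Vars per step = 14
Total = 14 * 111 = 1554

1554


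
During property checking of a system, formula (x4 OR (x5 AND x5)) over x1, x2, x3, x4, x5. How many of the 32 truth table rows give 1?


Formula: (x4 OR (x5 AND x5)) over 5 vars (32 rows)
Evaluate each row (x1, x2, x3, x4, x5 as bits, MSB first):
  row 0 [00000]: (0 OR (0 AND 0)) -> 0
  row 1 [00001]: (0 OR (1 AND 1)) -> 1
  row 2 [00010]: (1 OR (0 AND 0)) -> 1
  row 3 [00011]: (1 OR (1 AND 1)) -> 1
  row 4 [00100]: (0 OR (0 AND 0)) -> 0
  row 5 [00101]: (0 OR (1 AND 1)) -> 1
  row 6 [00110]: (1 OR (0 AND 0)) -> 1
  row 7 [00111]: (1 OR (1 AND 1)) -> 1
  row 8 [01000]: (0 OR (0 AND 0)) -> 0
  row 9 [01001]: (0 OR (1 AND 1)) -> 1
  row 10 [01010]: (1 OR (0 AND 0)) -> 1
  row 11 [01011]: (1 OR (1 AND 1)) -> 1
  row 12 [01100]: (0 OR (0 AND 0)) -> 0
  row 13 [01101]: (0 OR (1 AND 1)) -> 1
  row 14 [01110]: (1 OR (0 AND 0)) -> 1
  row 15 [01111]: (1 OR (1 AND 1)) -> 1
  row 16 [10000]: (0 OR (0 AND 0)) -> 0
  row 17 [10001]: (0 OR (1 AND 1)) -> 1
  row 18 [10010]: (1 OR (0 AND 0)) -> 1
  row 19 [10011]: (1 OR (1 AND 1)) -> 1
  row 20 [10100]: (0 OR (0 AND 0)) -> 0
  row 21 [10101]: (0 OR (1 AND 1)) -> 1
  row 22 [10110]: (1 OR (0 AND 0)) -> 1
  row 23 [10111]: (1 OR (1 AND 1)) -> 1
  row 24 [11000]: (0 OR (0 AND 0)) -> 0
  row 25 [11001]: (0 OR (1 AND 1)) -> 1
  row 26 [11010]: (1 OR (0 AND 0)) -> 1
  row 27 [11011]: (1 OR (1 AND 1)) -> 1
  row 28 [11100]: (0 OR (0 AND 0)) -> 0
  row 29 [11101]: (0 OR (1 AND 1)) -> 1
  row 30 [11110]: (1 OR (0 AND 0)) -> 1
  row 31 [11111]: (1 OR (1 AND 1)) -> 1
Full result column, 8 rows per line (x1,x2 fixed per line; x3,x4,x5 runs 000..111 left to right):
  rows 0-7 [x1,x2=00]: 01110111  (ones: 6)
  rows 8-15 [x1,x2=01]: 01110111  (ones: 6)
  rows 16-23 [x1,x2=10]: 01110111  (ones: 6)
  rows 24-31 [x1,x2=11]: 01110111  (ones: 6)
Count of 1-rows = 6+6+6+6 = 24

24


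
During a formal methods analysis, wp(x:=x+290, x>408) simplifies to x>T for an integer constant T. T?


Formula: wp(x:=E, P) = P[E/x] (substitute E for x in postcondition)
Step 1: Postcondition: x>408
Step 2: Substitute x+290 for x: x+290>408
Step 3: Solve for x: x > 408-290 = 118

118


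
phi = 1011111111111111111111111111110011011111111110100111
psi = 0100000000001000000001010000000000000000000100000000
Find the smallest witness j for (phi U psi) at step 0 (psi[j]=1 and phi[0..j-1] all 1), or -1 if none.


(phi U psi) at 0: need smallest j with psi[j]=1 and phi[i]=1 for all i in [0,j).
Scan from step 0:
  step 0: phi=1, psi=0 -> continue
  step 1: psi=1 and phi held for [0,1) -> witness found
Witness step = 1

1


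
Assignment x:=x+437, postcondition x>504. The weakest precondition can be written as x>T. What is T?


Formula: wp(x:=E, P) = P[E/x] (substitute E for x in postcondition)
Step 1: Postcondition: x>504
Step 2: Substitute x+437 for x: x+437>504
Step 3: Solve for x: x > 504-437 = 67

67


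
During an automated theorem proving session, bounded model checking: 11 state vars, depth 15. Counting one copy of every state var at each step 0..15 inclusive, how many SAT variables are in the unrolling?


BMC unrolls to depth k, creating one copy of each state var for steps 0..k.
Step count = 15 + 1 = 16 (steps 0 through 15)
Vars per step = 11
Total = 11 * 16 = 176

176


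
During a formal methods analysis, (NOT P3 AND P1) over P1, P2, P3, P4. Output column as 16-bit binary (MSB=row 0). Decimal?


Formula: (NOT P3 AND P1) over P1, P2, P3, P4 (16 rows)
Evaluate each row (bits = P1,P2,P3,P4, MSB first):
  row 0 [0000]: (NOT 0 AND 0) -> 0
  row 1 [0001]: (NOT 0 AND 0) -> 0
  row 2 [0010]: (NOT 1 AND 0) -> 0
  row 3 [0011]: (NOT 1 AND 0) -> 0
  row 4 [0100]: (NOT 0 AND 0) -> 0
  row 5 [0101]: (NOT 0 AND 0) -> 0
  row 6 [0110]: (NOT 1 AND 0) -> 0
  row 7 [0111]: (NOT 1 AND 0) -> 0
  row 8 [1000]: (NOT 0 AND 1) -> 1
  row 9 [1001]: (NOT 0 AND 1) -> 1
  row 10 [1010]: (NOT 1 AND 1) -> 0
  row 11 [1011]: (NOT 1 AND 1) -> 0
  row 12 [1100]: (NOT 0 AND 1) -> 1
  row 13 [1101]: (NOT 0 AND 1) -> 1
  row 14 [1110]: (NOT 1 AND 1) -> 0
  row 15 [1111]: (NOT 1 AND 1) -> 0
Full result column, 4 rows per line (P1,P2 fixed per line; P3,P4 runs 00..11 left to right):
  rows 0-3 [P1,P2=00]: 0000  = hex 0
  rows 4-7 [P1,P2=01]: 0000  = hex 0
  rows 8-11 [P1,P2=10]: 1100  = hex C
  rows 12-15 [P1,P2=11]: 1100  = hex C
Output column (row 0 .. row 15) = 0000000011001100
Output column grouped in 4s = 0000 0000 1100 1100 = 0x00CC
Convert to decimal digit by digit (value = value*16 + digit):
  0 -> 0
  0*16 + 0 = 0
  0*16 + 12 (C) = 12
  12*16 + 12 (C) = 204
Decimal = 204

204


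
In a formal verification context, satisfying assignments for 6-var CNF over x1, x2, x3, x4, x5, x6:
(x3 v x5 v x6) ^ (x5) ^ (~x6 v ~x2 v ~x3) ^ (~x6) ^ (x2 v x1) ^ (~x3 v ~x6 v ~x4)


CNF with 6 clauses over 6 vars (64 assignments).
An assignment satisfies CNF iff every clause has >=1 true literal.
Check each row (bits = x1,x2,x3,x4,x5,x6; clause T/F shown):
  row 0 [000000]: clauses=FFTTFT -> 0
  row 1 [000001]: clauses=TFTFFT -> 0
  row 2 [000010]: clauses=TTTTFT -> 0
  row 3 [000011]: clauses=TTTFFT -> 0
  row 4 [000100]: clauses=FFTTFT -> 0
  (every remaining row is evaluated the same way; all 64 results are listed next)
Full result column, 8 rows per line (x1,x2,x3 fixed per line; x4,x5,x6 runs 000..111 left to right):
  rows 0-7 [x1,x2,x3=000]: 00000000  (ones: 0)
  rows 8-15 [x1,x2,x3=001]: 00000000  (ones: 0)
  rows 16-23 [x1,x2,x3=010]: 00100010  (ones: 2)
  rows 24-31 [x1,x2,x3=011]: 00100010  (ones: 2)
  rows 32-39 [x1,x2,x3=100]: 00100010  (ones: 2)
  rows 40-47 [x1,x2,x3=101]: 00100010  (ones: 2)
  rows 48-55 [x1,x2,x3=110]: 00100010  (ones: 2)
  rows 56-63 [x1,x2,x3=111]: 00100010  (ones: 2)
Satisfying assignments = 0+0+2+2+2+2+2+2 = 12

12


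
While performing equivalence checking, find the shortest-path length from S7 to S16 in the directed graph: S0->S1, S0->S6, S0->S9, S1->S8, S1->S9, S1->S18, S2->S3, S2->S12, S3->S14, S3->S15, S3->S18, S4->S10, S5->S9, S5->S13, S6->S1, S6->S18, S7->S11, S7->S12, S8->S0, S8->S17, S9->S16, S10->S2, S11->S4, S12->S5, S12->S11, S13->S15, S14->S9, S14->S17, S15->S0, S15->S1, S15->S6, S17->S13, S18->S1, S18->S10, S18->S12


BFS layer-by-layer from S7:
  dist 0: {S7}
  dist 1: {S11, S12}
  dist 2: {S4, S5}
  dist 3: {S9, S10, S13}
  dist 4: {S2, S15, S16}
  -> S16 reached at distance 4
Shortest path length = 4

4


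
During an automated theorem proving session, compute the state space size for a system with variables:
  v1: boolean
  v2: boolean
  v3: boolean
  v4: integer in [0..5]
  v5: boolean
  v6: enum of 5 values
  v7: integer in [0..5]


State space = product of domain sizes of all variables.
Domain sizes:
  v1 (boolean): 2
  v2 (boolean): 2
  v3 (boolean): 2
  v4 (integer in [0..5]): 6
  v5 (boolean): 2
  v6 (enum of 5 values): 5
  v7 (integer in [0..5]): 6
Product = 2 * 2 * 2 * 6 * 2 * 5 * 6 = 2880

2880


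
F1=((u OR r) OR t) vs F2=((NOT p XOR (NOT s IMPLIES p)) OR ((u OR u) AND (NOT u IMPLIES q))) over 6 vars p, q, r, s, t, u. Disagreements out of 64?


F1 = ((u OR r) OR t)
F2 = ((NOT p XOR (NOT s IMPLIES p)) OR ((u OR u) AND (NOT u IMPLIES q)))
Evaluate both on each of 64 rows (bits = p,q,r,s,t,u):
  row 0 [000000]: F1=0 F2=1 (differ) -> 1
  row 1 [000001]: F1=1 F2=1 -> 0
  row 2 [000010]: F1=1 F2=1 -> 0
  row 3 [000011]: F1=1 F2=1 -> 0
  row 4 [000100]: F1=0 F2=0 -> 0
  (every remaining row is evaluated the same way; all 64 results are listed next)
Full result column, 8 rows per line (p,q,r fixed per line; s,t,u runs 000..111 left to right):
  rows 0-7 [p,q,r=000]: 10000010  (ones: 2)
  rows 8-15 [p,q,r=001]: 00001010  (ones: 2)
  rows 16-23 [p,q,r=010]: 10000010  (ones: 2)
  rows 24-31 [p,q,r=011]: 00001010  (ones: 2)
  rows 32-39 [p,q,r=100]: 10001000  (ones: 2)
  rows 40-47 [p,q,r=101]: 00000000  (ones: 0)
  rows 48-55 [p,q,r=110]: 10001000  (ones: 2)
  rows 56-63 [p,q,r=111]: 00000000  (ones: 0)
Disagreements = 2+2+2+2+2+0+2+0 = 12

12


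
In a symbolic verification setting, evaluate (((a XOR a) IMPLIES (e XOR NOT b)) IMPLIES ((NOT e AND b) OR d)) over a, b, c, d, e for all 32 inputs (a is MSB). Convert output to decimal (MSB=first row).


Formula: (((a XOR a) IMPLIES (e XOR NOT b)) IMPLIES ((NOT e AND b) OR d)) over a, b, c, d, e (32 rows)
Evaluate each row (bits = a,b,c,d,e, MSB first):
  row 0 [00000]: (((0 XOR 0) IMPLIES (0 XOR NOT 0)) IMPLIES ((NOT 0 AND 0) OR 0)) -> 0
  row 1 [00001]: (((0 XOR 0) IMPLIES (1 XOR NOT 0)) IMPLIES ((NOT 1 AND 0) OR 0)) -> 0
  row 2 [00010]: (((0 XOR 0) IMPLIES (0 XOR NOT 0)) IMPLIES ((NOT 0 AND 0) OR 1)) -> 1
  row 3 [00011]: (((0 XOR 0) IMPLIES (1 XOR NOT 0)) IMPLIES ((NOT 1 AND 0) OR 1)) -> 1
  row 4 [00100]: (((0 XOR 0) IMPLIES (0 XOR NOT 0)) IMPLIES ((NOT 0 AND 0) OR 0)) -> 0
  row 5 [00101]: (((0 XOR 0) IMPLIES (1 XOR NOT 0)) IMPLIES ((NOT 1 AND 0) OR 0)) -> 0
  row 6 [00110]: (((0 XOR 0) IMPLIES (0 XOR NOT 0)) IMPLIES ((NOT 0 AND 0) OR 1)) -> 1
  row 7 [00111]: (((0 XOR 0) IMPLIES (1 XOR NOT 0)) IMPLIES ((NOT 1 AND 0) OR 1)) -> 1
  row 8 [01000]: (((0 XOR 0) IMPLIES (0 XOR NOT 1)) IMPLIES ((NOT 0 AND 1) OR 0)) -> 1
  row 9 [01001]: (((0 XOR 0) IMPLIES (1 XOR NOT 1)) IMPLIES ((NOT 1 AND 1) OR 0)) -> 0
  row 10 [01010]: (((0 XOR 0) IMPLIES (0 XOR NOT 1)) IMPLIES ((NOT 0 AND 1) OR 1)) -> 1
  row 11 [01011]: (((0 XOR 0) IMPLIES (1 XOR NOT 1)) IMPLIES ((NOT 1 AND 1) OR 1)) -> 1
  row 12 [01100]: (((0 XOR 0) IMPLIES (0 XOR NOT 1)) IMPLIES ((NOT 0 AND 1) OR 0)) -> 1
  row 13 [01101]: (((0 XOR 0) IMPLIES (1 XOR NOT 1)) IMPLIES ((NOT 1 AND 1) OR 0)) -> 0
  row 14 [01110]: (((0 XOR 0) IMPLIES (0 XOR NOT 1)) IMPLIES ((NOT 0 AND 1) OR 1)) -> 1
  row 15 [01111]: (((0 XOR 0) IMPLIES (1 XOR NOT 1)) IMPLIES ((NOT 1 AND 1) OR 1)) -> 1
  row 16 [10000]: (((1 XOR 1) IMPLIES (0 XOR NOT 0)) IMPLIES ((NOT 0 AND 0) OR 0)) -> 0
  row 17 [10001]: (((1 XOR 1) IMPLIES (1 XOR NOT 0)) IMPLIES ((NOT 1 AND 0) OR 0)) -> 0
  row 18 [10010]: (((1 XOR 1) IMPLIES (0 XOR NOT 0)) IMPLIES ((NOT 0 AND 0) OR 1)) -> 1
  row 19 [10011]: (((1 XOR 1) IMPLIES (1 XOR NOT 0)) IMPLIES ((NOT 1 AND 0) OR 1)) -> 1
  row 20 [10100]: (((1 XOR 1) IMPLIES (0 XOR NOT 0)) IMPLIES ((NOT 0 AND 0) OR 0)) -> 0
  row 21 [10101]: (((1 XOR 1) IMPLIES (1 XOR NOT 0)) IMPLIES ((NOT 1 AND 0) OR 0)) -> 0
  row 22 [10110]: (((1 XOR 1) IMPLIES (0 XOR NOT 0)) IMPLIES ((NOT 0 AND 0) OR 1)) -> 1
  row 23 [10111]: (((1 XOR 1) IMPLIES (1 XOR NOT 0)) IMPLIES ((NOT 1 AND 0) OR 1)) -> 1
  row 24 [11000]: (((1 XOR 1) IMPLIES (0 XOR NOT 1)) IMPLIES ((NOT 0 AND 1) OR 0)) -> 1
  row 25 [11001]: (((1 XOR 1) IMPLIES (1 XOR NOT 1)) IMPLIES ((NOT 1 AND 1) OR 0)) -> 0
  row 26 [11010]: (((1 XOR 1) IMPLIES (0 XOR NOT 1)) IMPLIES ((NOT 0 AND 1) OR 1)) -> 1
  row 27 [11011]: (((1 XOR 1) IMPLIES (1 XOR NOT 1)) IMPLIES ((NOT 1 AND 1) OR 1)) -> 1
  row 28 [11100]: (((1 XOR 1) IMPLIES (0 XOR NOT 1)) IMPLIES ((NOT 0 AND 1) OR 0)) -> 1
  row 29 [11101]: (((1 XOR 1) IMPLIES (1 XOR NOT 1)) IMPLIES ((NOT 1 AND 1) OR 0)) -> 0
  row 30 [11110]: (((1 XOR 1) IMPLIES (0 XOR NOT 1)) IMPLIES ((NOT 0 AND 1) OR 1)) -> 1
  row 31 [11111]: (((1 XOR 1) IMPLIES (1 XOR NOT 1)) IMPLIES ((NOT 1 AND 1) OR 1)) -> 1
Full result column, 4 rows per line (a,b,c fixed per line; d,e runs 00..11 left to right):
  rows 0-3 [a,b,c=000]: 0011  = hex 3
  rows 4-7 [a,b,c=001]: 0011  = hex 3
  rows 8-11 [a,b,c=010]: 1011  = hex B
  rows 12-15 [a,b,c=011]: 1011  = hex B
  rows 16-19 [a,b,c=100]: 0011  = hex 3
  rows 20-23 [a,b,c=101]: 0011  = hex 3
  rows 24-27 [a,b,c=110]: 1011  = hex B
  rows 28-31 [a,b,c=111]: 1011  = hex B
Output column (row 0 .. row 31) = 00110011101110110011001110111011
Output column grouped in 4s = 0011 0011 1011 1011 0011 0011 1011 1011 = 0x33BB33BB
Convert to decimal digit by digit (value = value*16 + digit):
  3 -> 3
  3*16 + 3 = 51
  51*16 + 11 (B) = 827
  827*16 + 11 (B) = 13243
  13243*16 + 3 = 211891
  211891*16 + 3 = 3390259
  3390259*16 + 11 (B) = 54244155
  54244155*16 + 11 (B) = 867906491
Decimal = 867906491

867906491


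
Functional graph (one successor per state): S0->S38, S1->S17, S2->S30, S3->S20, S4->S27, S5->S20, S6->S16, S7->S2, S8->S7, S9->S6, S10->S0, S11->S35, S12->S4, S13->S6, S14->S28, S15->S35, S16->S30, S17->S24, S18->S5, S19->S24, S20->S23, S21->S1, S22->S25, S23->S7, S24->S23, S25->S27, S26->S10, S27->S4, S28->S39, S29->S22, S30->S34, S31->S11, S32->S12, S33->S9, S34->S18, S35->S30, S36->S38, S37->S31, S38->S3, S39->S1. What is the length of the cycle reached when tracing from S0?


Trace from S0 until a state repeats:
  S0 -> S38 -> S3 -> S20 -> S23 -> S7 -> S2 -> S30 -> S34 -> S18 -> S5 -> S20
S20 first seen at step 3, revisited at step 11.
Cycle length = 11 - 3 = 8

8


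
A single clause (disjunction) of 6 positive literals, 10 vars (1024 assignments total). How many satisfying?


Step 1: Total=2^10=1024
Step 2: Unsat when all 6 false: 2^4=16
Step 3: Sat=1024-16=1008

1008


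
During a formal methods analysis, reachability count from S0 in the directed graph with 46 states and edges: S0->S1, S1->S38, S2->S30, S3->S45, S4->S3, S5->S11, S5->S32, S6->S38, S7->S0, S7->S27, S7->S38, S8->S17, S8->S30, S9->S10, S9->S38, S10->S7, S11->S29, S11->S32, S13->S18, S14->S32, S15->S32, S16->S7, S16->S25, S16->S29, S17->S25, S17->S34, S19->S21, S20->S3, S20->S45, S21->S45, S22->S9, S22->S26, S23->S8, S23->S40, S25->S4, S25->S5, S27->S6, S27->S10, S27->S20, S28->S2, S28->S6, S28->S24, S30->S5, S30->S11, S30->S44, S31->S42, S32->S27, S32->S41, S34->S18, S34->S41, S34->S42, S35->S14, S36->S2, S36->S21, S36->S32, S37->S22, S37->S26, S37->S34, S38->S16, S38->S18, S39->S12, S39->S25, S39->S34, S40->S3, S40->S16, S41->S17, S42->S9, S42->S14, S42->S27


BFS from S0:
  layer 0: {S0}
  layer 1: {S1}
  layer 2: {S38}
  layer 3: {S16, S18}
  layer 4: {S7, S25, S29}
  layer 5: {S4, S5, S27}
  layer 6: {S3, S6, S10, S11, S20, S32}
  layer 7: {S41, S45}
  layer 8: {S17}
  layer 9: {S34}
  layer 10: {S42}
  layer 11: {S9, S14}
Reachable set: {S0, S1, S3, S4, S5, S6, S7, S9, S10, S11, S14, S16, S17, S18, S20, S25, S27, S29, S32, S34, S38, S41, S42, S45}
Count = 24

24


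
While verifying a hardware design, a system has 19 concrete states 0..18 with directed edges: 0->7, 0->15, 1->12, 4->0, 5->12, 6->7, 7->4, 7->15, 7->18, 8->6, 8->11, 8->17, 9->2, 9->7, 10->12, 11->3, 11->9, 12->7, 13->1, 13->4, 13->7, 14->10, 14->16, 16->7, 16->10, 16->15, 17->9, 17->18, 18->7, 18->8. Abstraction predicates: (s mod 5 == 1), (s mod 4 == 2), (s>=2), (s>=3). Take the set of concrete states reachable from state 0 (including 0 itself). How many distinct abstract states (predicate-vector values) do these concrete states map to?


BFS from 0:
Concrete reachable: {0, 2, 3, 4, 6, 7, 8, 9, 11, 15, 17, 18}
Abstract via predicates (s mod 5 == 1), (s mod 4 == 2), (s>=2), (s>=3):
  (0,0,0,0) <- {0}
  (0,0,1,1) <- {3, 4, 7, 8, 9, 15, 17}
  (0,1,1,0) <- {2}
  (0,1,1,1) <- {18}
  (1,0,1,1) <- {11}
  (1,1,1,1) <- {6}
Distinct abstract states = 6

6


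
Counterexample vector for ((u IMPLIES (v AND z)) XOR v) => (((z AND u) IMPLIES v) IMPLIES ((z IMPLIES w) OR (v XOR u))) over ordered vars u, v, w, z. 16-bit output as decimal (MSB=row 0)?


F1 = ((u IMPLIES (v AND z)) XOR v)
F2 = (((z AND u) IMPLIES v) IMPLIES ((z IMPLIES w) OR (v XOR u)))
Counterexample to F1=>F2 is where F1=1 and F2=0.
Evaluate each row (bits = u,v,w,z, MSB first):
  row 0 [0000]: F1=1 F2=1 -> F1&~F2 -> 0
  row 1 [0001]: F1=1 F2=0 -> F1&~F2 -> 1
  row 2 [0010]: F1=1 F2=1 -> F1&~F2 -> 0
  row 3 [0011]: F1=1 F2=1 -> F1&~F2 -> 0
  row 4 [0100]: F1=0 F2=1 -> F1&~F2 -> 0
  row 5 [0101]: F1=0 F2=1 -> F1&~F2 -> 0
  row 6 [0110]: F1=0 F2=1 -> F1&~F2 -> 0
  row 7 [0111]: F1=0 F2=1 -> F1&~F2 -> 0
  row 8 [1000]: F1=0 F2=1 -> F1&~F2 -> 0
  row 9 [1001]: F1=0 F2=1 -> F1&~F2 -> 0
  row 10 [1010]: F1=0 F2=1 -> F1&~F2 -> 0
  row 11 [1011]: F1=0 F2=1 -> F1&~F2 -> 0
  row 12 [1100]: F1=1 F2=1 -> F1&~F2 -> 0
  row 13 [1101]: F1=0 F2=0 -> F1&~F2 -> 0
  row 14 [1110]: F1=1 F2=1 -> F1&~F2 -> 0
  row 15 [1111]: F1=0 F2=1 -> F1&~F2 -> 0
Full result column, 4 rows per line (u,v fixed per line; w,z runs 00..11 left to right):
  rows 0-3 [u,v=00]: 0100  = hex 4
  rows 4-7 [u,v=01]: 0000  = hex 0
  rows 8-11 [u,v=10]: 0000  = hex 0
  rows 12-15 [u,v=11]: 0000  = hex 0
Counterexample vector (row 0 .. row 15) = 0100000000000000
Output column grouped in 4s = 0100 0000 0000 0000 = 0x4000
Convert to decimal digit by digit (value = value*16 + digit):
  4 -> 4
  4*16 + 0 = 64
  64*16 + 0 = 1024
  1024*16 + 0 = 16384
Decimal = 16384

16384


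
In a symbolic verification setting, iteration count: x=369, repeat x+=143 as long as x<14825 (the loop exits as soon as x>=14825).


Step 1: x goes from 369 toward 14825 by 143; the body runs while x<14825, so iterations = ceil((bound-start)/step)
Step 2: Distance=14456
Step 3: ceil(14456/143)=102

102


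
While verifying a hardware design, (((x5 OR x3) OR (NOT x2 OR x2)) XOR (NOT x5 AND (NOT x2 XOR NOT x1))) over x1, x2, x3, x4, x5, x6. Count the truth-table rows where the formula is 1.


Formula: (((x5 OR x3) OR (NOT x2 OR x2)) XOR (NOT x5 AND (NOT x2 XOR NOT x1))) over 6 vars (64 rows)
Evaluate each row (x1, x2, x3, x4, x5, x6 as bits, MSB first):
  row 0 [000000]: (((0 OR 0) OR (NOT 0 OR 0)) XOR (NOT 0 AND (NOT 0 XOR NOT 0))) -> 1
  row 1 [000001]: (((0 OR 0) OR (NOT 0 OR 0)) XOR (NOT 0 AND (NOT 0 XOR NOT 0))) -> 1
  row 2 [000010]: (((1 OR 0) OR (NOT 0 OR 0)) XOR (NOT 1 AND (NOT 0 XOR NOT 0))) -> 1
  row 3 [000011]: (((1 OR 0) OR (NOT 0 OR 0)) XOR (NOT 1 AND (NOT 0 XOR NOT 0))) -> 1
  row 4 [000100]: (((0 OR 0) OR (NOT 0 OR 0)) XOR (NOT 0 AND (NOT 0 XOR NOT 0))) -> 1
  (every remaining row is evaluated the same way; all 64 results are listed next)
Full result column, 8 rows per line (x1,x2,x3 fixed per line; x4,x5,x6 runs 000..111 left to right):
  rows 0-7 [x1,x2,x3=000]: 11111111  (ones: 8)
  rows 8-15 [x1,x2,x3=001]: 11111111  (ones: 8)
  rows 16-23 [x1,x2,x3=010]: 00110011  (ones: 4)
  rows 24-31 [x1,x2,x3=011]: 00110011  (ones: 4)
  rows 32-39 [x1,x2,x3=100]: 00110011  (ones: 4)
  rows 40-47 [x1,x2,x3=101]: 00110011  (ones: 4)
  rows 48-55 [x1,x2,x3=110]: 11111111  (ones: 8)
  rows 56-63 [x1,x2,x3=111]: 11111111  (ones: 8)
Count of 1-rows = 8+8+4+4+4+4+8+8 = 48

48


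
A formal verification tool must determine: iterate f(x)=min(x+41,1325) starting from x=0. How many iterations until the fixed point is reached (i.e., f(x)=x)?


Step 1: x=0, cap=1325, increment=41
Step 2: x grows by 41 each step until capped at 1325; fixed point is x=1325
Step 3: iterations = ceil(1325/41) = 33

33


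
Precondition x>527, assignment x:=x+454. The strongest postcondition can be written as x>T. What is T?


Formula: sp(P, x:=E) = exists old_x. (x = E[old_x/x]) AND P[old_x/x] (old_x is the value of x before the assignment; eliminate old_x by solving x = E[old_x/x] for old_x)
Step 1: Precondition P: x>527, i.e. old_x > 527
Step 2: Assignment gives x = old_x + 454, so old_x = x - 454
Step 3: Substitute into P: x - 454 > 527
Step 4: Simplify: x > 527+454 = 981

981


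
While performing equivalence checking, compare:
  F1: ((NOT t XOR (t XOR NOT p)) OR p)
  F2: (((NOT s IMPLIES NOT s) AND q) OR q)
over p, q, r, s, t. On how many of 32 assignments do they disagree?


F1 = ((NOT t XOR (t XOR NOT p)) OR p)
F2 = (((NOT s IMPLIES NOT s) AND q) OR q)
Evaluate both on each of 32 rows (bits = p,q,r,s,t):
  row 0 [00000]: F1=0 F2=0 -> 0
  row 1 [00001]: F1=0 F2=0 -> 0
  row 2 [00010]: F1=0 F2=0 -> 0
  row 3 [00011]: F1=0 F2=0 -> 0
  row 4 [00100]: F1=0 F2=0 -> 0
  row 5 [00101]: F1=0 F2=0 -> 0
  row 6 [00110]: F1=0 F2=0 -> 0
  row 7 [00111]: F1=0 F2=0 -> 0
  row 8 [01000]: F1=0 F2=1 (differ) -> 1
  row 9 [01001]: F1=0 F2=1 (differ) -> 1
  row 10 [01010]: F1=0 F2=1 (differ) -> 1
  row 11 [01011]: F1=0 F2=1 (differ) -> 1
  row 12 [01100]: F1=0 F2=1 (differ) -> 1
  row 13 [01101]: F1=0 F2=1 (differ) -> 1
  row 14 [01110]: F1=0 F2=1 (differ) -> 1
  row 15 [01111]: F1=0 F2=1 (differ) -> 1
  row 16 [10000]: F1=1 F2=0 (differ) -> 1
  row 17 [10001]: F1=1 F2=0 (differ) -> 1
  row 18 [10010]: F1=1 F2=0 (differ) -> 1
  row 19 [10011]: F1=1 F2=0 (differ) -> 1
  row 20 [10100]: F1=1 F2=0 (differ) -> 1
  row 21 [10101]: F1=1 F2=0 (differ) -> 1
  row 22 [10110]: F1=1 F2=0 (differ) -> 1
  row 23 [10111]: F1=1 F2=0 (differ) -> 1
  row 24 [11000]: F1=1 F2=1 -> 0
  row 25 [11001]: F1=1 F2=1 -> 0
  row 26 [11010]: F1=1 F2=1 -> 0
  row 27 [11011]: F1=1 F2=1 -> 0
  row 28 [11100]: F1=1 F2=1 -> 0
  row 29 [11101]: F1=1 F2=1 -> 0
  row 30 [11110]: F1=1 F2=1 -> 0
  row 31 [11111]: F1=1 F2=1 -> 0
Full result column, 8 rows per line (p,q fixed per line; r,s,t runs 000..111 left to right):
  rows 0-7 [p,q=00]: 00000000  (ones: 0)
  rows 8-15 [p,q=01]: 11111111  (ones: 8)
  rows 16-23 [p,q=10]: 11111111  (ones: 8)
  rows 24-31 [p,q=11]: 00000000  (ones: 0)
Disagreements = 0+8+8+0 = 16

16
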